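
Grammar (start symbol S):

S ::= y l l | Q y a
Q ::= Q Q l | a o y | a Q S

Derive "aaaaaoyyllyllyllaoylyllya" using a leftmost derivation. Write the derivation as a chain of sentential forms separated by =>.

S => Qya   [S ::= Q y a]
Qya => aQSya   [Q ::= a Q S]
aQSya => aQQlSya   [Q ::= Q Q l]
aQQlSya => aaQSQlSya   [Q ::= a Q S]
aaQSQlSya => aaaQSSQlSya   [Q ::= a Q S]
aaaQSSQlSya => aaaaQSSSQlSya   [Q ::= a Q S]
aaaaQSSSQlSya => aaaaaoySSSQlSya   [Q ::= a o y]
aaaaaoySSSQlSya => aaaaaoyyllSSQlSya   [S ::= y l l]
aaaaaoyyllSSQlSya => aaaaaoyyllyllSQlSya   [S ::= y l l]
aaaaaoyyllyllSQlSya => aaaaaoyyllyllyllQlSya   [S ::= y l l]
aaaaaoyyllyllyllQlSya => aaaaaoyyllyllyllaoylSya   [Q ::= a o y]
aaaaaoyyllyllyllaoylSya => aaaaaoyyllyllyllaoylyllya   [S ::= y l l]

S => Qya => aQSya => aQQlSya => aaQSQlSya => aaaQSSQlSya => aaaaQSSSQlSya => aaaaaoySSSQlSya => aaaaaoyyllSSQlSya => aaaaaoyyllyllSQlSya => aaaaaoyyllyllyllQlSya => aaaaaoyyllyllyllaoylSya => aaaaaoyyllyllyllaoylyllya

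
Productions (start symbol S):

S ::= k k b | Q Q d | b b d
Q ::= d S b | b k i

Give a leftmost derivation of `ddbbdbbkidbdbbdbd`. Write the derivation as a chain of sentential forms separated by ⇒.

S⇒QQd⇒dSbQd⇒dQQdbQd⇒ddSbQdbQd⇒ddbbdbQdbQd⇒ddbbdbbkidbQd⇒ddbbdbbkidbdSbd⇒ddbbdbbkidbdbbdbd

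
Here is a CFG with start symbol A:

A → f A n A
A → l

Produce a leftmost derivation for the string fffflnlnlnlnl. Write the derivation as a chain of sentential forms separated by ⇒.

A ⇒ fAnA ⇒ ffAnAnA ⇒ fffAnAnAnA ⇒ ffffAnAnAnAnA ⇒ fffflnAnAnAnA ⇒ fffflnlnAnAnA ⇒ fffflnlnlnAnA ⇒ fffflnlnlnlnA ⇒ fffflnlnlnlnl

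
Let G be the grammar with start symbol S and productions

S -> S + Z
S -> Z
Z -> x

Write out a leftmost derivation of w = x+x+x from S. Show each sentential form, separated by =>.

S => S+Z   [S -> S + Z]
S+Z => S+Z+Z   [S -> S + Z]
S+Z+Z => Z+Z+Z   [S -> Z]
Z+Z+Z => x+Z+Z   [Z -> x]
x+Z+Z => x+x+Z   [Z -> x]
x+x+Z => x+x+x   [Z -> x]

S => S+Z => S+Z+Z => Z+Z+Z => x+Z+Z => x+x+Z => x+x+x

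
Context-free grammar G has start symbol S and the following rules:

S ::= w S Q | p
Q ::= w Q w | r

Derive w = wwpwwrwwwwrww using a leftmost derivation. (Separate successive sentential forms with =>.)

S=>wSQ=>wwSQQ=>wwpQQ=>wwpwQwQ=>wwpwwQwwQ=>wwpwwrwwQ=>wwpwwrwwwQw=>wwpwwrwwwwQww=>wwpwwrwwwwrww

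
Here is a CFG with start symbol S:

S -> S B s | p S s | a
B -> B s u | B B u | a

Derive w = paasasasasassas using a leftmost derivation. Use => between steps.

S => SBs   [S -> S B s]
SBs => pSsBs   [S -> p S s]
pSsBs => pSBssBs   [S -> S B s]
pSBssBs => pSBsBssBs   [S -> S B s]
pSBsBssBs => pSBsBsBssBs   [S -> S B s]
pSBsBsBssBs => pSBsBsBsBssBs   [S -> S B s]
pSBsBsBsBssBs => pSBsBsBsBsBssBs   [S -> S B s]
pSBsBsBsBsBssBs => paBsBsBsBsBssBs   [S -> a]
paBsBsBsBsBssBs => paasBsBsBsBssBs   [B -> a]
paasBsBsBsBssBs => paasasBsBsBssBs   [B -> a]
paasasBsBsBssBs => paasasasBsBssBs   [B -> a]
paasasasBsBssBs => paasasasasBssBs   [B -> a]
paasasasasBssBs => paasasasasassBs   [B -> a]
paasasasasassBs => paasasasasassas   [B -> a]

S => SBs => pSsBs => pSBssBs => pSBsBssBs => pSBsBsBssBs => pSBsBsBsBssBs => pSBsBsBsBsBssBs => paBsBsBsBsBssBs => paasBsBsBsBssBs => paasasBsBsBssBs => paasasasBsBssBs => paasasasasBssBs => paasasasasassBs => paasasasasassas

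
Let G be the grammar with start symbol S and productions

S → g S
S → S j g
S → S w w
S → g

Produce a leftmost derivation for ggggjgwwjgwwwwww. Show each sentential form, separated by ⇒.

S⇒Sww⇒Swwww⇒gSwwww⇒ggSwwww⇒ggSwwwwww⇒ggSjgwwwwww⇒gggSjgwwwwww⇒gggSwwjgwwwwww⇒gggSjgwwjgwwwwww⇒ggggjgwwjgwwwwww

S ⇒ Sww   [S → S w w]
Sww ⇒ Swwww   [S → S w w]
Swwww ⇒ gSwwww   [S → g S]
gSwwww ⇒ ggSwwww   [S → g S]
ggSwwww ⇒ ggSwwwwww   [S → S w w]
ggSwwwwww ⇒ ggSjgwwwwww   [S → S j g]
ggSjgwwwwww ⇒ gggSjgwwwwww   [S → g S]
gggSjgwwwwww ⇒ gggSwwjgwwwwww   [S → S w w]
gggSwwjgwwwwww ⇒ gggSjgwwjgwwwwww   [S → S j g]
gggSjgwwjgwwwwww ⇒ ggggjgwwjgwwwwww   [S → g]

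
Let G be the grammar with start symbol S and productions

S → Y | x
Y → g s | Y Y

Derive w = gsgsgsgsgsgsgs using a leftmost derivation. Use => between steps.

S => Y   [S → Y]
Y => YY   [Y → Y Y]
YY => YYY   [Y → Y Y]
YYY => YYYY   [Y → Y Y]
YYYY => YYYYY   [Y → Y Y]
YYYYY => YYYYYY   [Y → Y Y]
YYYYYY => YYYYYYY   [Y → Y Y]
YYYYYYY => gsYYYYYY   [Y → g s]
gsYYYYYY => gsgsYYYYY   [Y → g s]
gsgsYYYYY => gsgsgsYYYY   [Y → g s]
gsgsgsYYYY => gsgsgsgsYYY   [Y → g s]
gsgsgsgsYYY => gsgsgsgsgsYY   [Y → g s]
gsgsgsgsgsYY => gsgsgsgsgsgsY   [Y → g s]
gsgsgsgsgsgsY => gsgsgsgsgsgsgs   [Y → g s]

S => Y => YY => YYY => YYYY => YYYYY => YYYYYY => YYYYYYY => gsYYYYYY => gsgsYYYYY => gsgsgsYYYY => gsgsgsgsYYY => gsgsgsgsgsYY => gsgsgsgsgsgsY => gsgsgsgsgsgsgs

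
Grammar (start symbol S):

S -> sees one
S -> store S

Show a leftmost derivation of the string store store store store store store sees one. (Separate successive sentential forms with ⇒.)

S ⇒ store S ⇒ store store S ⇒ store store store S ⇒ store store store store S ⇒ store store store store store S ⇒ store store store store store store S ⇒ store store store store store store sees one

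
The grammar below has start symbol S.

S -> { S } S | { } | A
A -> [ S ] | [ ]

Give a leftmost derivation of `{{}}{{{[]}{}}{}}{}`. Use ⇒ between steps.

S ⇒ {S}S   [S -> { S } S]
{S}S ⇒ {{}}S   [S -> { }]
{{}}S ⇒ {{}}{S}S   [S -> { S } S]
{{}}{S}S ⇒ {{}}{{S}S}S   [S -> { S } S]
{{}}{{S}S}S ⇒ {{}}{{{S}S}S}S   [S -> { S } S]
{{}}{{{S}S}S}S ⇒ {{}}{{{A}S}S}S   [S -> A]
{{}}{{{A}S}S}S ⇒ {{}}{{{[]}S}S}S   [A -> [ ]]
{{}}{{{[]}S}S}S ⇒ {{}}{{{[]}{}}S}S   [S -> { }]
{{}}{{{[]}{}}S}S ⇒ {{}}{{{[]}{}}{}}S   [S -> { }]
{{}}{{{[]}{}}{}}S ⇒ {{}}{{{[]}{}}{}}{}   [S -> { }]

S ⇒ {S}S ⇒ {{}}S ⇒ {{}}{S}S ⇒ {{}}{{S}S}S ⇒ {{}}{{{S}S}S}S ⇒ {{}}{{{A}S}S}S ⇒ {{}}{{{[]}S}S}S ⇒ {{}}{{{[]}{}}S}S ⇒ {{}}{{{[]}{}}{}}S ⇒ {{}}{{{[]}{}}{}}{}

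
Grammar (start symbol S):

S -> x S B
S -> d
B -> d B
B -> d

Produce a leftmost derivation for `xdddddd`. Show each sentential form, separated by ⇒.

S⇒xSB⇒xdB⇒xddB⇒xdddB⇒xddddB⇒xdddddB⇒xdddddd

S ⇒ xSB   [S -> x S B]
xSB ⇒ xdB   [S -> d]
xdB ⇒ xddB   [B -> d B]
xddB ⇒ xdddB   [B -> d B]
xdddB ⇒ xddddB   [B -> d B]
xddddB ⇒ xdddddB   [B -> d B]
xdddddB ⇒ xdddddd   [B -> d]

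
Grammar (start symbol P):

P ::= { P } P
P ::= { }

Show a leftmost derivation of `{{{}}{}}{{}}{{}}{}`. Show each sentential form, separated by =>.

P=>{P}P=>{{P}P}P=>{{{}}P}P=>{{{}}{}}P=>{{{}}{}}{P}P=>{{{}}{}}{{}}P=>{{{}}{}}{{}}{P}P=>{{{}}{}}{{}}{{}}P=>{{{}}{}}{{}}{{}}{}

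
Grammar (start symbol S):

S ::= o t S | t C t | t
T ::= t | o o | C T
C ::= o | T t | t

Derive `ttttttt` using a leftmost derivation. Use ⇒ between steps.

S ⇒ tCt ⇒ tTtt ⇒ tCTtt ⇒ tTtTtt ⇒ tCTtTtt ⇒ ttTtTtt ⇒ ttttTtt ⇒ ttttttt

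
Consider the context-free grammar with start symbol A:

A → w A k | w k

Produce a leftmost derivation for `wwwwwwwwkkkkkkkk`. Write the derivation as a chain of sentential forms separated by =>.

A => wAk => wwAkk => wwwAkkk => wwwwAkkkk => wwwwwAkkkkk => wwwwwwAkkkkkk => wwwwwwwAkkkkkkk => wwwwwwwwkkkkkkkk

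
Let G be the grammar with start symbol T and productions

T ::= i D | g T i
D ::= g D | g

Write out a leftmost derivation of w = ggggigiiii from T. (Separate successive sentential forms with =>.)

T => gTi => ggTii => gggTiii => ggggTiiii => ggggiDiiii => ggggigiiii

T => gTi   [T ::= g T i]
gTi => ggTii   [T ::= g T i]
ggTii => gggTiii   [T ::= g T i]
gggTiii => ggggTiiii   [T ::= g T i]
ggggTiiii => ggggiDiiii   [T ::= i D]
ggggiDiiii => ggggigiiii   [D ::= g]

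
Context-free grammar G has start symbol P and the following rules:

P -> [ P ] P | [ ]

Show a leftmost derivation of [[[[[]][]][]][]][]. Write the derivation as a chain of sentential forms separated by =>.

P => [P]P => [[P]P]P => [[[P]P]P]P => [[[[P]P]P]P]P => [[[[[]]P]P]P]P => [[[[[]][]]P]P]P => [[[[[]][]][]]P]P => [[[[[]][]][]][]]P => [[[[[]][]][]][]][]

P => [P]P   [P -> [ P ] P]
[P]P => [[P]P]P   [P -> [ P ] P]
[[P]P]P => [[[P]P]P]P   [P -> [ P ] P]
[[[P]P]P]P => [[[[P]P]P]P]P   [P -> [ P ] P]
[[[[P]P]P]P]P => [[[[[]]P]P]P]P   [P -> [ ]]
[[[[[]]P]P]P]P => [[[[[]][]]P]P]P   [P -> [ ]]
[[[[[]][]]P]P]P => [[[[[]][]][]]P]P   [P -> [ ]]
[[[[[]][]][]]P]P => [[[[[]][]][]][]]P   [P -> [ ]]
[[[[[]][]][]][]]P => [[[[[]][]][]][]][]   [P -> [ ]]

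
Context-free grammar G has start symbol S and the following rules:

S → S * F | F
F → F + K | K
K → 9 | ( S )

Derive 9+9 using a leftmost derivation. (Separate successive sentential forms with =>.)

S => F => F+K => K+K => 9+K => 9+9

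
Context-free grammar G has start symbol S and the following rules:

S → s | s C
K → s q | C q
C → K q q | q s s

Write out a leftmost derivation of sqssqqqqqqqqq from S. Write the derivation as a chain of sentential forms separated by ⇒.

S ⇒ sC   [S → s C]
sC ⇒ sKqq   [C → K q q]
sKqq ⇒ sCqqq   [K → C q]
sCqqq ⇒ sKqqqqq   [C → K q q]
sKqqqqq ⇒ sCqqqqqq   [K → C q]
sCqqqqqq ⇒ sKqqqqqqqq   [C → K q q]
sKqqqqqqqq ⇒ sCqqqqqqqqq   [K → C q]
sCqqqqqqqqq ⇒ sqssqqqqqqqqq   [C → q s s]

S ⇒ sC ⇒ sKqq ⇒ sCqqq ⇒ sKqqqqq ⇒ sCqqqqqq ⇒ sKqqqqqqqq ⇒ sCqqqqqqqqq ⇒ sqssqqqqqqqqq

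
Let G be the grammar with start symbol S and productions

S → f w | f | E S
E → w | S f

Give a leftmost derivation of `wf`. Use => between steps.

S => ES => wS => wf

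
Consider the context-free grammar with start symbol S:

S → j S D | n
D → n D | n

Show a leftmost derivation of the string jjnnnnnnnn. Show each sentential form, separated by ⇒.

S ⇒ jSD ⇒ jjSDD ⇒ jjnDD ⇒ jjnnDD ⇒ jjnnnDD ⇒ jjnnnnD ⇒ jjnnnnnD ⇒ jjnnnnnnD ⇒ jjnnnnnnnD ⇒ jjnnnnnnnn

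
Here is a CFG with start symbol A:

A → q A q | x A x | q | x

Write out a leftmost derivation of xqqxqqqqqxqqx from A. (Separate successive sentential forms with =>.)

A => xAx   [A → x A x]
xAx => xqAqx   [A → q A q]
xqAqx => xqqAqqx   [A → q A q]
xqqAqqx => xqqxAxqqx   [A → x A x]
xqqxAxqqx => xqqxqAqxqqx   [A → q A q]
xqqxqAqxqqx => xqqxqqAqqxqqx   [A → q A q]
xqqxqqAqqxqqx => xqqxqqqqqxqqx   [A → q]

A => xAx => xqAqx => xqqAqqx => xqqxAxqqx => xqqxqAqxqqx => xqqxqqAqqxqqx => xqqxqqqqqxqqx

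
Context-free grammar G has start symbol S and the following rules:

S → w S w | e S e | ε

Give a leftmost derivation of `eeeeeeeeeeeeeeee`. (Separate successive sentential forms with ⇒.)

S ⇒ eSe   [S → e S e]
eSe ⇒ eeSee   [S → e S e]
eeSee ⇒ eeeSeee   [S → e S e]
eeeSeee ⇒ eeeeSeeee   [S → e S e]
eeeeSeeee ⇒ eeeeeSeeeee   [S → e S e]
eeeeeSeeeee ⇒ eeeeeeSeeeeee   [S → e S e]
eeeeeeSeeeeee ⇒ eeeeeeeSeeeeeee   [S → e S e]
eeeeeeeSeeeeeee ⇒ eeeeeeeeSeeeeeeee   [S → e S e]
eeeeeeeeSeeeeeeee ⇒ eeeeeeeeeeeeeeee   [S → ε]

S ⇒ eSe ⇒ eeSee ⇒ eeeSeee ⇒ eeeeSeeee ⇒ eeeeeSeeeee ⇒ eeeeeeSeeeeee ⇒ eeeeeeeSeeeeeee ⇒ eeeeeeeeSeeeeeeee ⇒ eeeeeeeeeeeeeeee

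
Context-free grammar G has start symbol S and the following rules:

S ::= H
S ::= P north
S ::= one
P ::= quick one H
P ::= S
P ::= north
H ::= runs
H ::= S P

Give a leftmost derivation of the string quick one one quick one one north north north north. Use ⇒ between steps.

S ⇒ P north   [S ::= P north]
P north ⇒ S north   [P ::= S]
S north ⇒ P north north   [S ::= P north]
P north north ⇒ S north north   [P ::= S]
S north north ⇒ P north north north   [S ::= P north]
P north north north ⇒ quick one H north north north   [P ::= quick one H]
quick one H north north north ⇒ quick one S P north north north   [H ::= S P]
quick one S P north north north ⇒ quick one one P north north north   [S ::= one]
quick one one P north north north ⇒ quick one one quick one H north north north   [P ::= quick one H]
quick one one quick one H north north north ⇒ quick one one quick one S P north north north   [H ::= S P]
quick one one quick one S P north north north ⇒ quick one one quick one one P north north north   [S ::= one]
quick one one quick one one P north north north ⇒ quick one one quick one one north north north north   [P ::= north]

S ⇒ P north ⇒ S north ⇒ P north north ⇒ S north north ⇒ P north north north ⇒ quick one H north north north ⇒ quick one S P north north north ⇒ quick one one P north north north ⇒ quick one one quick one H north north north ⇒ quick one one quick one S P north north north ⇒ quick one one quick one one P north north north ⇒ quick one one quick one one north north north north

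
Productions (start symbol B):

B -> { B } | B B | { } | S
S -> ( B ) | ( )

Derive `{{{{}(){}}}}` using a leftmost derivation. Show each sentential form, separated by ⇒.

B ⇒ {B} ⇒ {{B}} ⇒ {{{B}}} ⇒ {{{BB}}} ⇒ {{{BBB}}} ⇒ {{{{}BB}}} ⇒ {{{{}SB}}} ⇒ {{{{}()B}}} ⇒ {{{{}(){}}}}

B ⇒ {B}   [B -> { B }]
{B} ⇒ {{B}}   [B -> { B }]
{{B}} ⇒ {{{B}}}   [B -> { B }]
{{{B}}} ⇒ {{{BB}}}   [B -> B B]
{{{BB}}} ⇒ {{{BBB}}}   [B -> B B]
{{{BBB}}} ⇒ {{{{}BB}}}   [B -> { }]
{{{{}BB}}} ⇒ {{{{}SB}}}   [B -> S]
{{{{}SB}}} ⇒ {{{{}()B}}}   [S -> ( )]
{{{{}()B}}} ⇒ {{{{}(){}}}}   [B -> { }]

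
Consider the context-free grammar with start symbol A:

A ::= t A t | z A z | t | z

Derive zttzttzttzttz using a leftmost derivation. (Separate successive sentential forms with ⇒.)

A⇒zAz⇒ztAtz⇒zttAttz⇒zttzAzttz⇒zttztAtzttz⇒zttzttAttzttz⇒zttzttzttzttz

A ⇒ zAz   [A ::= z A z]
zAz ⇒ ztAtz   [A ::= t A t]
ztAtz ⇒ zttAttz   [A ::= t A t]
zttAttz ⇒ zttzAzttz   [A ::= z A z]
zttzAzttz ⇒ zttztAtzttz   [A ::= t A t]
zttztAtzttz ⇒ zttzttAttzttz   [A ::= t A t]
zttzttAttzttz ⇒ zttzttzttzttz   [A ::= z]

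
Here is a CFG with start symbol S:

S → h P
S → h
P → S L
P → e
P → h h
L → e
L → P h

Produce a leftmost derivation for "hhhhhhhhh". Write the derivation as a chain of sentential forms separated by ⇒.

S ⇒ hP ⇒ hSL ⇒ hhL ⇒ hhPh ⇒ hhSLh ⇒ hhhPLh ⇒ hhhhhLh ⇒ hhhhhPhh ⇒ hhhhhhhhh

S ⇒ hP   [S → h P]
hP ⇒ hSL   [P → S L]
hSL ⇒ hhL   [S → h]
hhL ⇒ hhPh   [L → P h]
hhPh ⇒ hhSLh   [P → S L]
hhSLh ⇒ hhhPLh   [S → h P]
hhhPLh ⇒ hhhhhLh   [P → h h]
hhhhhLh ⇒ hhhhhPhh   [L → P h]
hhhhhPhh ⇒ hhhhhhhhh   [P → h h]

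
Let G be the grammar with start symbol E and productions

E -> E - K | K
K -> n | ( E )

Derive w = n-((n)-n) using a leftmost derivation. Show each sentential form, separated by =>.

E=>E-K=>K-K=>n-K=>n-(E)=>n-(E-K)=>n-(K-K)=>n-((E)-K)=>n-((K)-K)=>n-((n)-K)=>n-((n)-n)

E => E-K   [E -> E - K]
E-K => K-K   [E -> K]
K-K => n-K   [K -> n]
n-K => n-(E)   [K -> ( E )]
n-(E) => n-(E-K)   [E -> E - K]
n-(E-K) => n-(K-K)   [E -> K]
n-(K-K) => n-((E)-K)   [K -> ( E )]
n-((E)-K) => n-((K)-K)   [E -> K]
n-((K)-K) => n-((n)-K)   [K -> n]
n-((n)-K) => n-((n)-n)   [K -> n]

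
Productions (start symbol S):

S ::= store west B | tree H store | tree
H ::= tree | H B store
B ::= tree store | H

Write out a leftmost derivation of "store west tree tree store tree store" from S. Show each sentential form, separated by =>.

S => store west B   [S ::= store west B]
store west B => store west H   [B ::= H]
store west H => store west H B store   [H ::= H B store]
store west H B store => store west H B store B store   [H ::= H B store]
store west H B store B store => store west tree B store B store   [H ::= tree]
store west tree B store B store => store west tree H store B store   [B ::= H]
store west tree H store B store => store west tree tree store B store   [H ::= tree]
store west tree tree store B store => store west tree tree store H store   [B ::= H]
store west tree tree store H store => store west tree tree store tree store   [H ::= tree]

S => store west B => store west H => store west H B store => store west H B store B store => store west tree B store B store => store west tree H store B store => store west tree tree store B store => store west tree tree store H store => store west tree tree store tree store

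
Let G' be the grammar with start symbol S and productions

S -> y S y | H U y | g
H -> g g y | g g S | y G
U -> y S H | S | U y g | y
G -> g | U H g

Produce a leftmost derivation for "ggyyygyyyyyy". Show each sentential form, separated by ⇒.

S ⇒ HUy   [S -> H U y]
HUy ⇒ ggSUy   [H -> g g S]
ggSUy ⇒ ggySyUy   [S -> y S y]
ggySyUy ⇒ ggyySyyUy   [S -> y S y]
ggyySyyUy ⇒ ggyyHUyyyUy   [S -> H U y]
ggyyHUyyyUy ⇒ ggyyyGUyyyUy   [H -> y G]
ggyyyGUyyyUy ⇒ ggyyygUyyyUy   [G -> g]
ggyyygUyyyUy ⇒ ggyyygyyyyUy   [U -> y]
ggyyygyyyyUy ⇒ ggyyygyyyyyy   [U -> y]

S⇒HUy⇒ggSUy⇒ggySyUy⇒ggyySyyUy⇒ggyyHUyyyUy⇒ggyyyGUyyyUy⇒ggyyygUyyyUy⇒ggyyygyyyyUy⇒ggyyygyyyyyy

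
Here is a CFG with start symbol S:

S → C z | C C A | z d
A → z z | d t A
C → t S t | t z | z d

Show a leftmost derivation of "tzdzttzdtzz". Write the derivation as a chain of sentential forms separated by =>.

S => CCA => tStCA => tCztCA => tzdztCA => tzdzttStA => tzdzttzdtA => tzdzttzdtzz

S => CCA   [S → C C A]
CCA => tStCA   [C → t S t]
tStCA => tCztCA   [S → C z]
tCztCA => tzdztCA   [C → z d]
tzdztCA => tzdzttStA   [C → t S t]
tzdzttStA => tzdzttzdtA   [S → z d]
tzdzttzdtA => tzdzttzdtzz   [A → z z]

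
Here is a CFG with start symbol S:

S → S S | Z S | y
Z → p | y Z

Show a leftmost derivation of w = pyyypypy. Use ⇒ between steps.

S ⇒ ZS   [S → Z S]
ZS ⇒ pS   [Z → p]
pS ⇒ pZS   [S → Z S]
pZS ⇒ pyZS   [Z → y Z]
pyZS ⇒ pyyZS   [Z → y Z]
pyyZS ⇒ pyyyZS   [Z → y Z]
pyyyZS ⇒ pyyypS   [Z → p]
pyyypS ⇒ pyyypZS   [S → Z S]
pyyypZS ⇒ pyyypyZS   [Z → y Z]
pyyypyZS ⇒ pyyypypS   [Z → p]
pyyypypS ⇒ pyyypypy   [S → y]

S ⇒ ZS ⇒ pS ⇒ pZS ⇒ pyZS ⇒ pyyZS ⇒ pyyyZS ⇒ pyyypS ⇒ pyyypZS ⇒ pyyypyZS ⇒ pyyypypS ⇒ pyyypypy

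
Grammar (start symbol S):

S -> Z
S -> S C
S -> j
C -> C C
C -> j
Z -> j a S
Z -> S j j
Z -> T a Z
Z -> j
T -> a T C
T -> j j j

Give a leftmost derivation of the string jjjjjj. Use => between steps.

S => SC   [S -> S C]
SC => ZC   [S -> Z]
ZC => SjjC   [Z -> S j j]
SjjC => SCjjC   [S -> S C]
SCjjC => SCCjjC   [S -> S C]
SCCjjC => jCCjjC   [S -> j]
jCCjjC => jjCjjC   [C -> j]
jjCjjC => jjjjjC   [C -> j]
jjjjjC => jjjjjj   [C -> j]

S => SC => ZC => SjjC => SCjjC => SCCjjC => jCCjjC => jjCjjC => jjjjjC => jjjjjj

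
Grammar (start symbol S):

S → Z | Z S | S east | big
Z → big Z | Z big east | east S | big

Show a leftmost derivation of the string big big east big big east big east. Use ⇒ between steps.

S ⇒ Z   [S → Z]
Z ⇒ big Z   [Z → big Z]
big Z ⇒ big big Z   [Z → big Z]
big big Z ⇒ big big east S   [Z → east S]
big big east S ⇒ big big east S east   [S → S east]
big big east S east ⇒ big big east Z S east   [S → Z S]
big big east Z S east ⇒ big big east Z big east S east   [Z → Z big east]
big big east Z big east S east ⇒ big big east big big east S east   [Z → big]
big big east big big east S east ⇒ big big east big big east big east   [S → big]

S ⇒ Z ⇒ big Z ⇒ big big Z ⇒ big big east S ⇒ big big east S east ⇒ big big east Z S east ⇒ big big east Z big east S east ⇒ big big east big big east S east ⇒ big big east big big east big east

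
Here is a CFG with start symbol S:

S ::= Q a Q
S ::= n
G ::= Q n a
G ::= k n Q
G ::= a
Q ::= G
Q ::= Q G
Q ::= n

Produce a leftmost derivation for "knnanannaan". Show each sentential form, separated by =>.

S => QaQ   [S ::= Q a Q]
QaQ => QGaQ   [Q ::= Q G]
QGaQ => GGaQ   [Q ::= G]
GGaQ => knQGaQ   [G ::= k n Q]
knQGaQ => knGGaQ   [Q ::= G]
knGGaQ => knQnaGaQ   [G ::= Q n a]
knQnaGaQ => knQGnaGaQ   [Q ::= Q G]
knQGnaGaQ => knnGnaGaQ   [Q ::= n]
knnGnaGaQ => knnanaGaQ   [G ::= a]
knnanaGaQ => knnanaQnaaQ   [G ::= Q n a]
knnanaQnaaQ => knnanannaaQ   [Q ::= n]
knnanannaaQ => knnanannaan   [Q ::= n]

S => QaQ => QGaQ => GGaQ => knQGaQ => knGGaQ => knQnaGaQ => knQGnaGaQ => knnGnaGaQ => knnanaGaQ => knnanaQnaaQ => knnanannaaQ => knnanannaan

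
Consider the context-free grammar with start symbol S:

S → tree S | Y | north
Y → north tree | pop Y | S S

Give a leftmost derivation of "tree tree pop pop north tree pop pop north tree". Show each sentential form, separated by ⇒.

S ⇒ Y   [S → Y]
Y ⇒ S S   [Y → S S]
S S ⇒ tree S S   [S → tree S]
tree S S ⇒ tree tree S S   [S → tree S]
tree tree S S ⇒ tree tree Y S   [S → Y]
tree tree Y S ⇒ tree tree pop Y S   [Y → pop Y]
tree tree pop Y S ⇒ tree tree pop pop Y S   [Y → pop Y]
tree tree pop pop Y S ⇒ tree tree pop pop north tree S   [Y → north tree]
tree tree pop pop north tree S ⇒ tree tree pop pop north tree Y   [S → Y]
tree tree pop pop north tree Y ⇒ tree tree pop pop north tree pop Y   [Y → pop Y]
tree tree pop pop north tree pop Y ⇒ tree tree pop pop north tree pop pop Y   [Y → pop Y]
tree tree pop pop north tree pop pop Y ⇒ tree tree pop pop north tree pop pop north tree   [Y → north tree]

S ⇒ Y ⇒ S S ⇒ tree S S ⇒ tree tree S S ⇒ tree tree Y S ⇒ tree tree pop Y S ⇒ tree tree pop pop Y S ⇒ tree tree pop pop north tree S ⇒ tree tree pop pop north tree Y ⇒ tree tree pop pop north tree pop Y ⇒ tree tree pop pop north tree pop pop Y ⇒ tree tree pop pop north tree pop pop north tree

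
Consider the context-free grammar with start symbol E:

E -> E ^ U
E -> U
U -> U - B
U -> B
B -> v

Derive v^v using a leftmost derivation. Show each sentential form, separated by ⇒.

E ⇒ E^U   [E -> E ^ U]
E^U ⇒ U^U   [E -> U]
U^U ⇒ B^U   [U -> B]
B^U ⇒ v^U   [B -> v]
v^U ⇒ v^B   [U -> B]
v^B ⇒ v^v   [B -> v]

E ⇒ E^U ⇒ U^U ⇒ B^U ⇒ v^U ⇒ v^B ⇒ v^v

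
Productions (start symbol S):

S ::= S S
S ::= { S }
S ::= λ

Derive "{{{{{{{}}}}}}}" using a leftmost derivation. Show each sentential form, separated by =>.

S=>{S}=>{SS}=>{SSS}=>{SSSS}=>{{S}SSS}=>{{{S}}SSS}=>{{{{S}}}SSS}=>{{{{{S}}}}SSS}=>{{{{{{S}}}}}SSS}=>{{{{{{{S}}}}}}SSS}=>{{{{{{{}}}}}}SSS}=>{{{{{{{}}}}}}SS}=>{{{{{{{}}}}}}S}=>{{{{{{{}}}}}}}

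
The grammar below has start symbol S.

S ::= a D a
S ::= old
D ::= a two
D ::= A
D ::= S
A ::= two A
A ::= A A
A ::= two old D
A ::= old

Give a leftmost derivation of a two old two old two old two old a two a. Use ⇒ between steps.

S ⇒ a D a   [S ::= a D a]
a D a ⇒ a A a   [D ::= A]
a A a ⇒ a two old D a   [A ::= two old D]
a two old D a ⇒ a two old A a   [D ::= A]
a two old A a ⇒ a two old two old D a   [A ::= two old D]
a two old two old D a ⇒ a two old two old A a   [D ::= A]
a two old two old A a ⇒ a two old two old two old D a   [A ::= two old D]
a two old two old two old D a ⇒ a two old two old two old A a   [D ::= A]
a two old two old two old A a ⇒ a two old two old two old two old D a   [A ::= two old D]
a two old two old two old two old D a ⇒ a two old two old two old two old a two a   [D ::= a two]

S ⇒ a D a ⇒ a A a ⇒ a two old D a ⇒ a two old A a ⇒ a two old two old D a ⇒ a two old two old A a ⇒ a two old two old two old D a ⇒ a two old two old two old A a ⇒ a two old two old two old two old D a ⇒ a two old two old two old two old a two a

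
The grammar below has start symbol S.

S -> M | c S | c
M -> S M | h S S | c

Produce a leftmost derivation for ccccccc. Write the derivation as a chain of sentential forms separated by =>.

S => cS   [S -> c S]
cS => cM   [S -> M]
cM => cSM   [M -> S M]
cSM => ccSM   [S -> c S]
ccSM => cccSM   [S -> c S]
cccSM => ccccSM   [S -> c S]
ccccSM => cccccM   [S -> c]
cccccM => cccccSM   [M -> S M]
cccccSM => ccccccM   [S -> c]
ccccccM => ccccccc   [M -> c]

S=>cS=>cM=>cSM=>ccSM=>cccSM=>ccccSM=>cccccM=>cccccSM=>ccccccM=>ccccccc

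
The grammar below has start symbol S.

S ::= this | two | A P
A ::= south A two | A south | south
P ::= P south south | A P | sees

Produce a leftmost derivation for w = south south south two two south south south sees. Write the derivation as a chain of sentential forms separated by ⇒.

S ⇒ A P ⇒ A south P ⇒ A south south P ⇒ A south south south P ⇒ south A two south south south P ⇒ south south A two two south south south P ⇒ south south south two two south south south P ⇒ south south south two two south south south sees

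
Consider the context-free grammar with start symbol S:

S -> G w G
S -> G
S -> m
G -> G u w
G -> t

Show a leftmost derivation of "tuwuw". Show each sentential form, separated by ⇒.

S ⇒ G   [S -> G]
G ⇒ Guw   [G -> G u w]
Guw ⇒ Guwuw   [G -> G u w]
Guwuw ⇒ tuwuw   [G -> t]

S ⇒ G ⇒ Guw ⇒ Guwuw ⇒ tuwuw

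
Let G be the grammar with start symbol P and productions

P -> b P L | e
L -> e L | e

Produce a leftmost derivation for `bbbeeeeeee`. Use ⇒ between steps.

P ⇒ bPL ⇒ bbPLL ⇒ bbbPLLL ⇒ bbbeLLL ⇒ bbbeeLLL ⇒ bbbeeeLLL ⇒ bbbeeeeLLL ⇒ bbbeeeeeLL ⇒ bbbeeeeeeL ⇒ bbbeeeeeee

P ⇒ bPL   [P -> b P L]
bPL ⇒ bbPLL   [P -> b P L]
bbPLL ⇒ bbbPLLL   [P -> b P L]
bbbPLLL ⇒ bbbeLLL   [P -> e]
bbbeLLL ⇒ bbbeeLLL   [L -> e L]
bbbeeLLL ⇒ bbbeeeLLL   [L -> e L]
bbbeeeLLL ⇒ bbbeeeeLLL   [L -> e L]
bbbeeeeLLL ⇒ bbbeeeeeLL   [L -> e]
bbbeeeeeLL ⇒ bbbeeeeeeL   [L -> e]
bbbeeeeeeL ⇒ bbbeeeeeee   [L -> e]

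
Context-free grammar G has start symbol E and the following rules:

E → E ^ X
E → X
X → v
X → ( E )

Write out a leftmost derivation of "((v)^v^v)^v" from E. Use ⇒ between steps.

E⇒E^X⇒X^X⇒(E)^X⇒(E^X)^X⇒(E^X^X)^X⇒(X^X^X)^X⇒((E)^X^X)^X⇒((X)^X^X)^X⇒((v)^X^X)^X⇒((v)^v^X)^X⇒((v)^v^v)^X⇒((v)^v^v)^v

E ⇒ E^X   [E → E ^ X]
E^X ⇒ X^X   [E → X]
X^X ⇒ (E)^X   [X → ( E )]
(E)^X ⇒ (E^X)^X   [E → E ^ X]
(E^X)^X ⇒ (E^X^X)^X   [E → E ^ X]
(E^X^X)^X ⇒ (X^X^X)^X   [E → X]
(X^X^X)^X ⇒ ((E)^X^X)^X   [X → ( E )]
((E)^X^X)^X ⇒ ((X)^X^X)^X   [E → X]
((X)^X^X)^X ⇒ ((v)^X^X)^X   [X → v]
((v)^X^X)^X ⇒ ((v)^v^X)^X   [X → v]
((v)^v^X)^X ⇒ ((v)^v^v)^X   [X → v]
((v)^v^v)^X ⇒ ((v)^v^v)^v   [X → v]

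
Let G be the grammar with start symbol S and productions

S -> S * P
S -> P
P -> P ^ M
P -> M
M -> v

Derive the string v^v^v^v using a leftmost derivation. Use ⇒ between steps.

S ⇒ P ⇒ P^M ⇒ P^M^M ⇒ P^M^M^M ⇒ M^M^M^M ⇒ v^M^M^M ⇒ v^v^M^M ⇒ v^v^v^M ⇒ v^v^v^v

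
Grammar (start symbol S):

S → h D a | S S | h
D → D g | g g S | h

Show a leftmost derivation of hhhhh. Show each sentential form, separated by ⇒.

S ⇒ SS   [S → S S]
SS ⇒ hS   [S → h]
hS ⇒ hSS   [S → S S]
hSS ⇒ hSSS   [S → S S]
hSSS ⇒ hhSS   [S → h]
hhSS ⇒ hhSSS   [S → S S]
hhSSS ⇒ hhhSS   [S → h]
hhhSS ⇒ hhhhS   [S → h]
hhhhS ⇒ hhhhh   [S → h]

S ⇒ SS ⇒ hS ⇒ hSS ⇒ hSSS ⇒ hhSS ⇒ hhSSS ⇒ hhhSS ⇒ hhhhS ⇒ hhhhh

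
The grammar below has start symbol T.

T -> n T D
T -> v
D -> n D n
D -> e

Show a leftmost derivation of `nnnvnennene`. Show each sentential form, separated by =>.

T => nTD   [T -> n T D]
nTD => nnTDD   [T -> n T D]
nnTDD => nnnTDDD   [T -> n T D]
nnnTDDD => nnnvDDD   [T -> v]
nnnvDDD => nnnvnDnDD   [D -> n D n]
nnnvnDnDD => nnnvnenDD   [D -> e]
nnnvnenDD => nnnvnennDnD   [D -> n D n]
nnnvnennDnD => nnnvnennenD   [D -> e]
nnnvnennenD => nnnvnennene   [D -> e]

T => nTD => nnTDD => nnnTDDD => nnnvDDD => nnnvnDnDD => nnnvnenDD => nnnvnennDnD => nnnvnennenD => nnnvnennene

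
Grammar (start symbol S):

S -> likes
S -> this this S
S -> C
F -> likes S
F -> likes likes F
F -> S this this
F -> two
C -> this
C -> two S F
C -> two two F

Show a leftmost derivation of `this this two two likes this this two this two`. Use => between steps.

S => this this S => this this C => this this two two F => this this two two likes S => this this two two likes this this S => this this two two likes this this C => this this two two likes this this two S F => this this two two likes this this two C F => this this two two likes this this two this F => this this two two likes this this two this two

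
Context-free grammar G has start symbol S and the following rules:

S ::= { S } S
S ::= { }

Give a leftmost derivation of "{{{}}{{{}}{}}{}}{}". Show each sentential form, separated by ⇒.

S⇒{S}S⇒{{S}S}S⇒{{{}}S}S⇒{{{}}{S}S}S⇒{{{}}{{S}S}S}S⇒{{{}}{{{}}S}S}S⇒{{{}}{{{}}{}}S}S⇒{{{}}{{{}}{}}{}}S⇒{{{}}{{{}}{}}{}}{}

S ⇒ {S}S   [S ::= { S } S]
{S}S ⇒ {{S}S}S   [S ::= { S } S]
{{S}S}S ⇒ {{{}}S}S   [S ::= { }]
{{{}}S}S ⇒ {{{}}{S}S}S   [S ::= { S } S]
{{{}}{S}S}S ⇒ {{{}}{{S}S}S}S   [S ::= { S } S]
{{{}}{{S}S}S}S ⇒ {{{}}{{{}}S}S}S   [S ::= { }]
{{{}}{{{}}S}S}S ⇒ {{{}}{{{}}{}}S}S   [S ::= { }]
{{{}}{{{}}{}}S}S ⇒ {{{}}{{{}}{}}{}}S   [S ::= { }]
{{{}}{{{}}{}}{}}S ⇒ {{{}}{{{}}{}}{}}{}   [S ::= { }]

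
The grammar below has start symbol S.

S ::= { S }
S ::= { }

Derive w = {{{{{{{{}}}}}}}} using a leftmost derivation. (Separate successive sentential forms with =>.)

S => {S} => {{S}} => {{{S}}} => {{{{S}}}} => {{{{{S}}}}} => {{{{{{S}}}}}} => {{{{{{{S}}}}}}} => {{{{{{{{}}}}}}}}

S => {S}   [S ::= { S }]
{S} => {{S}}   [S ::= { S }]
{{S}} => {{{S}}}   [S ::= { S }]
{{{S}}} => {{{{S}}}}   [S ::= { S }]
{{{{S}}}} => {{{{{S}}}}}   [S ::= { S }]
{{{{{S}}}}} => {{{{{{S}}}}}}   [S ::= { S }]
{{{{{{S}}}}}} => {{{{{{{S}}}}}}}   [S ::= { S }]
{{{{{{{S}}}}}}} => {{{{{{{{}}}}}}}}   [S ::= { }]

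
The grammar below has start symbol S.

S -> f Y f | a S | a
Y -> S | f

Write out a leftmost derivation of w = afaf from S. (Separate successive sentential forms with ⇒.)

S ⇒ aS ⇒ afYf ⇒ afSf ⇒ afaf

S ⇒ aS   [S -> a S]
aS ⇒ afYf   [S -> f Y f]
afYf ⇒ afSf   [Y -> S]
afSf ⇒ afaf   [S -> a]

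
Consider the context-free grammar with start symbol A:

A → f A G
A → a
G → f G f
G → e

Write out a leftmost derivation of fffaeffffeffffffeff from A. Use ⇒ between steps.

A ⇒ fAG ⇒ ffAGG ⇒ fffAGGG ⇒ fffaGGG ⇒ fffaeGG ⇒ fffaefGfG ⇒ fffaeffGffG ⇒ fffaefffGfffG ⇒ fffaeffffGffffG ⇒ fffaeffffeffffG ⇒ fffaeffffefffffGf ⇒ fffaeffffeffffffGff ⇒ fffaeffffeffffffeff

A ⇒ fAG   [A → f A G]
fAG ⇒ ffAGG   [A → f A G]
ffAGG ⇒ fffAGGG   [A → f A G]
fffAGGG ⇒ fffaGGG   [A → a]
fffaGGG ⇒ fffaeGG   [G → e]
fffaeGG ⇒ fffaefGfG   [G → f G f]
fffaefGfG ⇒ fffaeffGffG   [G → f G f]
fffaeffGffG ⇒ fffaefffGfffG   [G → f G f]
fffaefffGfffG ⇒ fffaeffffGffffG   [G → f G f]
fffaeffffGffffG ⇒ fffaeffffeffffG   [G → e]
fffaeffffeffffG ⇒ fffaeffffefffffGf   [G → f G f]
fffaeffffefffffGf ⇒ fffaeffffeffffffGff   [G → f G f]
fffaeffffeffffffGff ⇒ fffaeffffeffffffeff   [G → e]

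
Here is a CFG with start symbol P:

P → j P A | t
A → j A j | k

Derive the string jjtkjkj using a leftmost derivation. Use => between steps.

P=>jPA=>jjPAA=>jjtAA=>jjtkA=>jjtkjAj=>jjtkjkj

P => jPA   [P → j P A]
jPA => jjPAA   [P → j P A]
jjPAA => jjtAA   [P → t]
jjtAA => jjtkA   [A → k]
jjtkA => jjtkjAj   [A → j A j]
jjtkjAj => jjtkjkj   [A → k]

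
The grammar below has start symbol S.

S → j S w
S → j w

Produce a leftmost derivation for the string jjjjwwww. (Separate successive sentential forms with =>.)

S => jSw => jjSww => jjjSwww => jjjjwwww

S => jSw   [S → j S w]
jSw => jjSww   [S → j S w]
jjSww => jjjSwww   [S → j S w]
jjjSwww => jjjjwwww   [S → j w]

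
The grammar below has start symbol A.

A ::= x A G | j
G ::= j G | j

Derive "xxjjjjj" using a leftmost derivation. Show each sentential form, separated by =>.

A => xAG => xxAGG => xxjGG => xxjjGG => xxjjjGG => xxjjjjG => xxjjjjj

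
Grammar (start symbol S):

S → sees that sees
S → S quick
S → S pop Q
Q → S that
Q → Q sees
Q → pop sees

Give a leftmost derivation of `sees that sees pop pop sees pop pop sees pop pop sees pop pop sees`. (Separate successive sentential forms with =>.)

S => S pop Q   [S → S pop Q]
S pop Q => S pop Q pop Q   [S → S pop Q]
S pop Q pop Q => S pop Q pop Q pop Q   [S → S pop Q]
S pop Q pop Q pop Q => S pop Q pop Q pop Q pop Q   [S → S pop Q]
S pop Q pop Q pop Q pop Q => sees that sees pop Q pop Q pop Q pop Q   [S → sees that sees]
sees that sees pop Q pop Q pop Q pop Q => sees that sees pop pop sees pop Q pop Q pop Q   [Q → pop sees]
sees that sees pop pop sees pop Q pop Q pop Q => sees that sees pop pop sees pop pop sees pop Q pop Q   [Q → pop sees]
sees that sees pop pop sees pop pop sees pop Q pop Q => sees that sees pop pop sees pop pop sees pop pop sees pop Q   [Q → pop sees]
sees that sees pop pop sees pop pop sees pop pop sees pop Q => sees that sees pop pop sees pop pop sees pop pop sees pop pop sees   [Q → pop sees]

S => S pop Q => S pop Q pop Q => S pop Q pop Q pop Q => S pop Q pop Q pop Q pop Q => sees that sees pop Q pop Q pop Q pop Q => sees that sees pop pop sees pop Q pop Q pop Q => sees that sees pop pop sees pop pop sees pop Q pop Q => sees that sees pop pop sees pop pop sees pop pop sees pop Q => sees that sees pop pop sees pop pop sees pop pop sees pop pop sees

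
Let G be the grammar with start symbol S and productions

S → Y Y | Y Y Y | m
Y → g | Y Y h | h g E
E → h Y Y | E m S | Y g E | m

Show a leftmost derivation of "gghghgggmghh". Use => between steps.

S => YY => YYhY => gYhY => gghY => gghYYh => gghgYh => gghgYYhh => gghghgEYhh => gghghgYgEYhh => gghghgggEYhh => gghghgggmYhh => gghghgggmghh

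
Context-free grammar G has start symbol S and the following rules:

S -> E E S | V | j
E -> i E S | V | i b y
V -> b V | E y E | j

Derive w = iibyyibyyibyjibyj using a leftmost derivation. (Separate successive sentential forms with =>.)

S => EES   [S -> E E S]
EES => iESES   [E -> i E S]
iESES => iVSES   [E -> V]
iVSES => iEyESES   [V -> E y E]
iEyESES => iibyyESES   [E -> i b y]
iibyyESES => iibyyVSES   [E -> V]
iibyyVSES => iibyyEyESES   [V -> E y E]
iibyyEyESES => iibyyibyyESES   [E -> i b y]
iibyyibyyESES => iibyyibyyibySES   [E -> i b y]
iibyyibyyibySES => iibyyibyyibyjES   [S -> j]
iibyyibyyibyjES => iibyyibyyibyjibyS   [E -> i b y]
iibyyibyyibyjibyS => iibyyibyyibyjibyj   [S -> j]

S=>EES=>iESES=>iVSES=>iEyESES=>iibyyESES=>iibyyVSES=>iibyyEyESES=>iibyyibyyESES=>iibyyibyyibySES=>iibyyibyyibyjES=>iibyyibyyibyjibyS=>iibyyibyyibyjibyj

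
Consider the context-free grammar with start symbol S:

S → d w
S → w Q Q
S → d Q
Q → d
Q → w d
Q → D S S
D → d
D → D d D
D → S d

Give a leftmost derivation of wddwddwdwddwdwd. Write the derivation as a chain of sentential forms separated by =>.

S => wQQ => wDSSQ => wSdSSQ => wdQdSSQ => wdDSSdSSQ => wdSdSSdSSQ => wddwdSSdSSQ => wddwddwSdSSQ => wddwddwdwdSSQ => wddwddwdwddwSQ => wddwddwdwddwdwQ => wddwddwdwddwdwd

S => wQQ   [S → w Q Q]
wQQ => wDSSQ   [Q → D S S]
wDSSQ => wSdSSQ   [D → S d]
wSdSSQ => wdQdSSQ   [S → d Q]
wdQdSSQ => wdDSSdSSQ   [Q → D S S]
wdDSSdSSQ => wdSdSSdSSQ   [D → S d]
wdSdSSdSSQ => wddwdSSdSSQ   [S → d w]
wddwdSSdSSQ => wddwddwSdSSQ   [S → d w]
wddwddwSdSSQ => wddwddwdwdSSQ   [S → d w]
wddwddwdwdSSQ => wddwddwdwddwSQ   [S → d w]
wddwddwdwddwSQ => wddwddwdwddwdwQ   [S → d w]
wddwddwdwddwdwQ => wddwddwdwddwdwd   [Q → d]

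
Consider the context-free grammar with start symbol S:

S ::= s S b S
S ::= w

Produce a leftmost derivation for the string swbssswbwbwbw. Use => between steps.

S => sSbS => swbS => swbsSbS => swbssSbSbS => swbsssSbSbSbS => swbssswbSbSbS => swbssswbwbSbS => swbssswbwbwbS => swbssswbwbwbw

S => sSbS   [S ::= s S b S]
sSbS => swbS   [S ::= w]
swbS => swbsSbS   [S ::= s S b S]
swbsSbS => swbssSbSbS   [S ::= s S b S]
swbssSbSbS => swbsssSbSbSbS   [S ::= s S b S]
swbsssSbSbSbS => swbssswbSbSbS   [S ::= w]
swbssswbSbSbS => swbssswbwbSbS   [S ::= w]
swbssswbwbSbS => swbssswbwbwbS   [S ::= w]
swbssswbwbwbS => swbssswbwbwbw   [S ::= w]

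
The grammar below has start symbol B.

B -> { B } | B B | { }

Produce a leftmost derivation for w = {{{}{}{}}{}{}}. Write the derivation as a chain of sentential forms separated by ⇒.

B ⇒ {B} ⇒ {BB} ⇒ {BBB} ⇒ {{B}BB} ⇒ {{BB}BB} ⇒ {{BBB}BB} ⇒ {{{}BB}BB} ⇒ {{{}{}B}BB} ⇒ {{{}{}{}}BB} ⇒ {{{}{}{}}{}B} ⇒ {{{}{}{}}{}{}}

B ⇒ {B}   [B -> { B }]
{B} ⇒ {BB}   [B -> B B]
{BB} ⇒ {BBB}   [B -> B B]
{BBB} ⇒ {{B}BB}   [B -> { B }]
{{B}BB} ⇒ {{BB}BB}   [B -> B B]
{{BB}BB} ⇒ {{BBB}BB}   [B -> B B]
{{BBB}BB} ⇒ {{{}BB}BB}   [B -> { }]
{{{}BB}BB} ⇒ {{{}{}B}BB}   [B -> { }]
{{{}{}B}BB} ⇒ {{{}{}{}}BB}   [B -> { }]
{{{}{}{}}BB} ⇒ {{{}{}{}}{}B}   [B -> { }]
{{{}{}{}}{}B} ⇒ {{{}{}{}}{}{}}   [B -> { }]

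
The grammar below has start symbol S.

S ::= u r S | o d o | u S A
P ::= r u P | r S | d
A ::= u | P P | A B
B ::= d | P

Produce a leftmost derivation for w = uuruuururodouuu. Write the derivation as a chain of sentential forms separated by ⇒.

S ⇒ uSA   [S ::= u S A]
uSA ⇒ uurSA   [S ::= u r S]
uurSA ⇒ uuruSAA   [S ::= u S A]
uuruSAA ⇒ uuruuSAAA   [S ::= u S A]
uuruuSAAA ⇒ uuruuurSAAA   [S ::= u r S]
uuruuurSAAA ⇒ uuruuururSAAA   [S ::= u r S]
uuruuururSAAA ⇒ uuruuururodoAAA   [S ::= o d o]
uuruuururodoAAA ⇒ uuruuururodouAA   [A ::= u]
uuruuururodouAA ⇒ uuruuururodouuA   [A ::= u]
uuruuururodouuA ⇒ uuruuururodouuu   [A ::= u]

S⇒uSA⇒uurSA⇒uuruSAA⇒uuruuSAAA⇒uuruuurSAAA⇒uuruuururSAAA⇒uuruuururodoAAA⇒uuruuururodouAA⇒uuruuururodouuA⇒uuruuururodouuu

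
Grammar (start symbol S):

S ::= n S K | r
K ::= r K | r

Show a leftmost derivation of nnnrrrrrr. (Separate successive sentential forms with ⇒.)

S⇒nSK⇒nnSKK⇒nnnSKKK⇒nnnrKKK⇒nnnrrKKK⇒nnnrrrKKK⇒nnnrrrrKK⇒nnnrrrrrK⇒nnnrrrrrr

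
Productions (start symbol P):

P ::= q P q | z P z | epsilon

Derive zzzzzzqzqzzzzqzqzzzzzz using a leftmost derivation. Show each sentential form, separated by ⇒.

P ⇒ zPz ⇒ zzPzz ⇒ zzzPzzz ⇒ zzzzPzzzz ⇒ zzzzzPzzzzz ⇒ zzzzzzPzzzzzz ⇒ zzzzzzqPqzzzzzz ⇒ zzzzzzqzPzqzzzzzz ⇒ zzzzzzqzqPqzqzzzzzz ⇒ zzzzzzqzqzPzqzqzzzzzz ⇒ zzzzzzqzqzzPzzqzqzzzzzz ⇒ zzzzzzqzqzzzzqzqzzzzzz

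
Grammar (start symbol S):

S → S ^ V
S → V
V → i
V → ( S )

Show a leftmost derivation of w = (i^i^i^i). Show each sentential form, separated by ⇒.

S ⇒ V ⇒ (S) ⇒ (S^V) ⇒ (S^V^V) ⇒ (S^V^V^V) ⇒ (V^V^V^V) ⇒ (i^V^V^V) ⇒ (i^i^V^V) ⇒ (i^i^i^V) ⇒ (i^i^i^i)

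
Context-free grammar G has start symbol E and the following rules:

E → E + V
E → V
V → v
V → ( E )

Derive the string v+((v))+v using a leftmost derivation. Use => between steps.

E => E+V => E+V+V => V+V+V => v+V+V => v+(E)+V => v+(V)+V => v+((E))+V => v+((V))+V => v+((v))+V => v+((v))+v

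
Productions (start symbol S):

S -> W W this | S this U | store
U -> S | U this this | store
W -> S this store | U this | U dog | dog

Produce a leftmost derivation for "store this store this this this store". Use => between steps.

S => S this U   [S -> S this U]
S this U => W W this this U   [S -> W W this]
W W this this U => U this W this this U   [W -> U this]
U this W this this U => store this W this this U   [U -> store]
store this W this this U => store this U this this this U   [W -> U this]
store this U this this this U => store this store this this this U   [U -> store]
store this store this this this U => store this store this this this store   [U -> store]

S => S this U => W W this this U => U this W this this U => store this W this this U => store this U this this this U => store this store this this this U => store this store this this this store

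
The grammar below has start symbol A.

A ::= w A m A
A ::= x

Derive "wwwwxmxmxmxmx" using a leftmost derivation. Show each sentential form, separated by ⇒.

A ⇒ wAmA   [A ::= w A m A]
wAmA ⇒ wwAmAmA   [A ::= w A m A]
wwAmAmA ⇒ wwwAmAmAmA   [A ::= w A m A]
wwwAmAmAmA ⇒ wwwwAmAmAmAmA   [A ::= w A m A]
wwwwAmAmAmAmA ⇒ wwwwxmAmAmAmA   [A ::= x]
wwwwxmAmAmAmA ⇒ wwwwxmxmAmAmA   [A ::= x]
wwwwxmxmAmAmA ⇒ wwwwxmxmxmAmA   [A ::= x]
wwwwxmxmxmAmA ⇒ wwwwxmxmxmxmA   [A ::= x]
wwwwxmxmxmxmA ⇒ wwwwxmxmxmxmx   [A ::= x]

A ⇒ wAmA ⇒ wwAmAmA ⇒ wwwAmAmAmA ⇒ wwwwAmAmAmAmA ⇒ wwwwxmAmAmAmA ⇒ wwwwxmxmAmAmA ⇒ wwwwxmxmxmAmA ⇒ wwwwxmxmxmxmA ⇒ wwwwxmxmxmxmx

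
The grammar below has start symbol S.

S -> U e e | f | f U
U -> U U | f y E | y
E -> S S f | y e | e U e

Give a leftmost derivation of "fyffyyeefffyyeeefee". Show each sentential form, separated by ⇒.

S⇒Uee⇒fyEee⇒fySSfee⇒fyfUSfee⇒fyffyESfee⇒fyffySSfSfee⇒fyffyUeeSfSfee⇒fyffyyeeSfSfee⇒fyffyyeeffSfee⇒fyffyyeeffUeefee⇒fyffyyeefffyEeefee⇒fyffyyeefffyyeeefee

S ⇒ Uee   [S -> U e e]
Uee ⇒ fyEee   [U -> f y E]
fyEee ⇒ fySSfee   [E -> S S f]
fySSfee ⇒ fyfUSfee   [S -> f U]
fyfUSfee ⇒ fyffyESfee   [U -> f y E]
fyffyESfee ⇒ fyffySSfSfee   [E -> S S f]
fyffySSfSfee ⇒ fyffyUeeSfSfee   [S -> U e e]
fyffyUeeSfSfee ⇒ fyffyyeeSfSfee   [U -> y]
fyffyyeeSfSfee ⇒ fyffyyeeffSfee   [S -> f]
fyffyyeeffSfee ⇒ fyffyyeeffUeefee   [S -> U e e]
fyffyyeeffUeefee ⇒ fyffyyeefffyEeefee   [U -> f y E]
fyffyyeefffyEeefee ⇒ fyffyyeefffyyeeefee   [E -> y e]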